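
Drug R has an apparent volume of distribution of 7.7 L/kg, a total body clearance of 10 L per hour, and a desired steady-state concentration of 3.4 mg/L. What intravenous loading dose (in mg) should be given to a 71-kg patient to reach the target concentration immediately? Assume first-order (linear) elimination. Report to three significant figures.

1860 mg

Total Vd = 7.7 × 71 = 546.7 L
LD = Vd × C = 546.7 × 3.400 = 1859 mg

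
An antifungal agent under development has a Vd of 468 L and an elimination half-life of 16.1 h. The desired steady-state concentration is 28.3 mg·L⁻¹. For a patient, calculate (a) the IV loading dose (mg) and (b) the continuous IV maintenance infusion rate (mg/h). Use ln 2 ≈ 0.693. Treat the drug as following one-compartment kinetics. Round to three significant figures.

LD = Vd × C = 468.0 × 28.3 = 13240 mg
CL = 0.693 × Vd / t½ = 0.693 × 468.0 / 16.1 = 20.14 L/h
Infusion rate = CL × Css = 20.14 × 28.3 = 570.0 mg/h

(a) 13200 mg; (b) 570 mg/h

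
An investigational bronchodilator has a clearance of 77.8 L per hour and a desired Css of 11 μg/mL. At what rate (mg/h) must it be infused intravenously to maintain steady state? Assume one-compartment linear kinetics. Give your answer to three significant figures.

At steady state, infusion rate equals elimination rate: rate in = CL × Css.
Infusion rate = CL · Css = 77.80 L/h × 11 mg/L = 855.8 mg/h

856 mg/h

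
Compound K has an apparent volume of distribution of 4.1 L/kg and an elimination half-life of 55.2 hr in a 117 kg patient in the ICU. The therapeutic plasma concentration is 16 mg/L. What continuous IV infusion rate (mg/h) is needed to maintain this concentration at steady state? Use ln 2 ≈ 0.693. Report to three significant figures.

Vd(total) = 117 kg × 4.1 L/kg = 479.7 L
CL = 0.693 × Vd / t½ = 0.693 × 479.7 / 55.2 = 6.022 L/h
Infusion rate = CL × Css = 6.022 × 16 = 96.35 mg/h

96.4 mg/h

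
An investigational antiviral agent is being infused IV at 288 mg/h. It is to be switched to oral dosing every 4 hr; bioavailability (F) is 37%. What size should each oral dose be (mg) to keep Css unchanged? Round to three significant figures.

3110 mg

To maintain the same Css, the systemic dosing rate must be unchanged: F·D/τ = infusion rate.
D = rate × τ / F = 288 × 4 / 0.37 = 3114 mg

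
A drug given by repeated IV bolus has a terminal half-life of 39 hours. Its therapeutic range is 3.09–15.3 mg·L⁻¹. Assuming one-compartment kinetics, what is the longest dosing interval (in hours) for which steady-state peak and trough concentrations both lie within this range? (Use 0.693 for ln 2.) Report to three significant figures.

90.0 h

k = 0.693 / t½ = 0.693 / 39 = 0.01777 h⁻¹
Between IV bolus doses, concentration decays as C = C₀·e^(−kτ), so C_peak/C_trough = e^(kτ).
τ_max = ln(C_peak/C_trough) / k = ln(15.3/3.09) / 0.01777 = 1.600 / 0.01777 = 90.04 h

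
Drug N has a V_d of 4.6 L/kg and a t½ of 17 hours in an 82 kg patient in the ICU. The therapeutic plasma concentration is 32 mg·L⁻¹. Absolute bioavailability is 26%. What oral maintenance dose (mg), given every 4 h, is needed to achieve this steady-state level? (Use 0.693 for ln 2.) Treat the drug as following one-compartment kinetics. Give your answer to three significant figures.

Total Vd = 4.6 × 82 = 377.2 L
CL = ln 2 · Vd / t½ = 0.693 × 377.2 / 17 = 15.38 L/h
D = CL × Css × τ / F = 15.38 × 32 × 4 / 0.26 = 7572 mg

7570 mg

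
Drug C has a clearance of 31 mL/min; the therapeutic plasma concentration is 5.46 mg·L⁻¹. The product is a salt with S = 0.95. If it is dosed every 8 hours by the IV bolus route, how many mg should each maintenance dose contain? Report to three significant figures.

85.5 mg

Convert clearance: 31 mL/min × 60 min/h ÷ 1000 mL/L = 1.860 L/h
D = CL × Css × τ / S = 1.860 × 5.46 × 8 / 0.95 = 85.52 mg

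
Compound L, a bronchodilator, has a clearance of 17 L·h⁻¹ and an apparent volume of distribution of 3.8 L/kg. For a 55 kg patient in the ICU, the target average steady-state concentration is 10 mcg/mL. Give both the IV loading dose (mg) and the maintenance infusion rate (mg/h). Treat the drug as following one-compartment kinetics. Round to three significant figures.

(a) 2090 mg; (b) 170 mg/h

Vd(total) = 55 kg × 3.8 L/kg = 209.0 L
LD = Vd · C_target = 209.0 × 10 = 2090 mg
Maintenance: replace elimination → rate = CL × Css = 17.00 × 10 = 170.0 mg/h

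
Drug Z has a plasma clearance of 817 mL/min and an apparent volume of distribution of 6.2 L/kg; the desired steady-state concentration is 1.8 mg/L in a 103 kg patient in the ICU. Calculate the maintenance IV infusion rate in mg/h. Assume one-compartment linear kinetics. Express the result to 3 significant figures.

88.2 mg/h

Convert clearance: 817 mL/min × 60 min/h ÷ 1000 mL/L = 49.02 L/h
Maintenance depends on clearance, not Vd — rate in must match rate out.
Infusion rate = CL · Css = 49.02 L/h × 1.8 mg/L = 88.24 mg/h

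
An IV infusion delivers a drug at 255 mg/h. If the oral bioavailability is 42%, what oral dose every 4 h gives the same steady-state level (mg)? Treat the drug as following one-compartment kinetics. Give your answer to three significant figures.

To maintain the same Css, the systemic dosing rate must be unchanged: F·D/τ = infusion rate.
D = rate × τ / F = 255 × 4 / 0.42 = 2429 mg

2430 mg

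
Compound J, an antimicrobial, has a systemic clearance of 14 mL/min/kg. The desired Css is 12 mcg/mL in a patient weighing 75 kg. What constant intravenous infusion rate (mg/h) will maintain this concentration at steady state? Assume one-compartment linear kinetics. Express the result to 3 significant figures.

756 mg/h

CL = 14 mL/min/kg × 75 kg = 1050 mL/min = 1050 × 60/1000 = 63.00 L/h
Infusion rate = CL · Css = 63.00 L/h × 12 mg/L = 756.0 mg/h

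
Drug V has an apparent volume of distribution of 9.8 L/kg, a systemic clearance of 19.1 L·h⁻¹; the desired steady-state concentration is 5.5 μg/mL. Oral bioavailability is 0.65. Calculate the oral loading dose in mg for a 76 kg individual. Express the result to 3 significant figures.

6300 mg

Total Vd = 9.8 × 76 = 744.8 L
The loading dose fills Vd to the target concentration; clearance is irrelevant here.
LD = Vd × C / F = 744.8 × 5.500 / 0.65 = 6302 mg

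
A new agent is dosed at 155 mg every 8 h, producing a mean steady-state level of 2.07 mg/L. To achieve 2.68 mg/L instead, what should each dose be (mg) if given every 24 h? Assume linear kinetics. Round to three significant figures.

For first-order elimination, Css ∝ F·D/(CL·τ); F and CL are unchanged, so Css ∝ D/τ.
D₂ = D₁ × (Css,target / Css,current) × (τ₂/τ₁) = 155 × (2.68/2.07) × (24/8) = 602.0 mg

602 mg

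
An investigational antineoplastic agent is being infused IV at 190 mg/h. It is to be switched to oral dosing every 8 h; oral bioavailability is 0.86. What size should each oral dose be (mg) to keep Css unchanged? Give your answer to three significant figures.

To maintain the same Css, the systemic dosing rate must be unchanged: F·D/τ = infusion rate.
D = rate × τ / F = 190 × 8 / 0.86 = 1767 mg

1770 mg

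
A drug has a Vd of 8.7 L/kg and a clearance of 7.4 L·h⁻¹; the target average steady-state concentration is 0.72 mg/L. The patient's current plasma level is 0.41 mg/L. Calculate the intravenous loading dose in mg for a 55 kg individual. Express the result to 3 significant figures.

148 mg

Vd = 8.7 L/kg × 55 kg = 478.5 L
Concentration deficit ΔC = 0.72 − 0.41 = 0.3100 mg/L
LD = Vd × ΔC = 478.5 × 0.3100 = 148.3 mg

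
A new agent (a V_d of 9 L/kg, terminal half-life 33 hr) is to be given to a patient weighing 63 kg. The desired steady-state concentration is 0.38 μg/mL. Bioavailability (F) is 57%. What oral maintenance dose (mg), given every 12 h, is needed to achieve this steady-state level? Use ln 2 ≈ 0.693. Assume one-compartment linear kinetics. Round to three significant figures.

Vd(total) = 63 kg × 9 L/kg = 567.0 L
k = 0.693/33 = 0.02100 h⁻¹, so CL = k·Vd = 0.02100 × 567.0 = 11.91 L/h
D = CL × Css × τ / F = 11.91 × 0.38 × 12 / 0.57 = 95.28 mg

95.3 mg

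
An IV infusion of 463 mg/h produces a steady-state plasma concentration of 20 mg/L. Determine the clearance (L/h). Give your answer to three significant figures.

23.2 L/h

At steady state, infusion rate = CL × Css, so CL = rate / Css.
CL = 463 / 20 = 23.15 L/h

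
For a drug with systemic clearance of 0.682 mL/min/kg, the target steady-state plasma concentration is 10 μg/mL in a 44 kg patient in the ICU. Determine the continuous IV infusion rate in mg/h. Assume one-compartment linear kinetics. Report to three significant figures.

CL = 0.682 mL/min/kg × 44 kg = 30.01 mL/min = 30.01 × 60/1000 = 1.801 L/h
Rate = CL × Css = 1.801 × 10 = 18.01 mg/h

18.0 mg/h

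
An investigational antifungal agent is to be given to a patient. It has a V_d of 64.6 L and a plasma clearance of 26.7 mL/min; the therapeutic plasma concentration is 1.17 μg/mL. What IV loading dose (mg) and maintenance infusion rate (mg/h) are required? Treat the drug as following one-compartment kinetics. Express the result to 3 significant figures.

Loading dose = Vd × C = 64.60 × 1.17 = 75.58 mg
CL = 26.7 mL/min = 26.7 × 0.06 = 1.602 L/h
Maintenance: replace elimination → rate = CL × Css = 1.602 × 1.17 = 1.874 mg/h

(a) 75.6 mg; (b) 1.87 mg/h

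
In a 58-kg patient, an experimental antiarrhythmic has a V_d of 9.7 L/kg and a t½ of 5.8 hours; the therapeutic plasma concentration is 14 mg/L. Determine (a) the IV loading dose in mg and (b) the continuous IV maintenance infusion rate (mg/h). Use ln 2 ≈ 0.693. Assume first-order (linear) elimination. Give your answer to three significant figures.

Vd = 9.7 L/kg × 58 kg = 562.6 L
LD = Vd × C = 562.6 × 14 = 7876 mg
CL = 0.693 × Vd / t½ = 0.693 × 562.6 / 5.8 = 67.22 L/h
Infusion rate = CL × Css = 67.22 × 14 = 941.1 mg/h

(a) 7880 mg; (b) 941 mg/h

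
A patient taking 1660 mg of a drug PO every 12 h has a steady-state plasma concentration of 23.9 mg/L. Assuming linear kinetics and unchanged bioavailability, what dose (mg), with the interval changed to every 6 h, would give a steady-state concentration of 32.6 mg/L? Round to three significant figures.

For first-order elimination, Css ∝ F·D/(CL·τ); F and CL are unchanged, so Css ∝ D/τ.
D₂ = D₁ × (Css,target / Css,current) × (τ₂/τ₁) = 1660 × (32.6/23.9) × (6/12) = 1132 mg

1130 mg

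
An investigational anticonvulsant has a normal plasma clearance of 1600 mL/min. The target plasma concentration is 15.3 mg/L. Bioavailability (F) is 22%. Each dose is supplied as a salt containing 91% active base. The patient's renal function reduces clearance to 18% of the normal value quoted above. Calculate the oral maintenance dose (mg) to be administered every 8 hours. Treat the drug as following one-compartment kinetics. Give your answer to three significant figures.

Convert clearance: 1600 mL/min × 60 min/h ÷ 1000 mL/L = 96.00 L/h
Patient clearance = 0.18 × 96.00 = 17.28 L/h
At steady state, dose per interval replaces the amount cleared in that interval: F·S·D/τ = CL·Css.
D = CL × Css × τ / F / S = 17.28 × 15.3 × 8 / 0.22 / 0.91 = 10560 mg

10600 mg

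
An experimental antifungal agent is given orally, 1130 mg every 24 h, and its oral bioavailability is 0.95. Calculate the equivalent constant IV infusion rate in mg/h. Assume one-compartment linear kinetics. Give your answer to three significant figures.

Equivalent systemic input: infusion rate = F·D/τ.
Rate = 0.95 × 1130 / 24 = 44.73 mg/h

44.7 mg/h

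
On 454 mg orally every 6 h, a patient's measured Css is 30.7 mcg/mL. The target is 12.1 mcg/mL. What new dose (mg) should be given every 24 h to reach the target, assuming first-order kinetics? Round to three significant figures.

716 mg

For first-order elimination, Css ∝ F·D/(CL·τ); F and CL are unchanged, so Css ∝ D/τ.
D₂ = D₁ × (Css,target / Css,current) × (τ₂/τ₁) = 454 × (12.1/30.7) × (24/6) = 715.8 mg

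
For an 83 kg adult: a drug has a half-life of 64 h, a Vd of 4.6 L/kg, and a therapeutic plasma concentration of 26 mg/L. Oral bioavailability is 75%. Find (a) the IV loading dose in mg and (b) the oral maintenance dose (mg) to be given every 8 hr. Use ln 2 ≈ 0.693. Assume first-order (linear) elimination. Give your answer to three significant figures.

(a) 9930 mg; (b) 1150 mg

Vd(total) = 83 kg × 4.6 L/kg = 381.8 L
LD = Vd × C = 381.8 × 26 = 9927 mg
CL = 0.693 × Vd / t½ = 0.693 × 381.8 / 64 = 4.134 L/h
D = CL × Css × τ / F = 4.134 × 26 × 8 / 0.75 = 1146 mg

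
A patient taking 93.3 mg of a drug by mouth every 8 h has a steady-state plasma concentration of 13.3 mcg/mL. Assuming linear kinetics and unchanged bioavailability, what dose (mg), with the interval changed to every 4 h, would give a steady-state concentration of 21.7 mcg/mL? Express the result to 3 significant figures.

For first-order elimination, Css ∝ F·D/(CL·τ); F and CL are unchanged, so Css ∝ D/τ.
D₂ = D₁ × (Css,target / Css,current) × (τ₂/τ₁) = 93.3 × (21.7/13.3) × (4/8) = 76.11 mg

76.1 mg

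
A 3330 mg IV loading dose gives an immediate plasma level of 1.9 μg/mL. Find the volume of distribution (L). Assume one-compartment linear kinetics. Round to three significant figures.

1750 L

Immediately after an IV bolus, C₀ = Dose / Vd, so Vd = Dose / C₀.
Vd = 3330 / 1.9 = 1753 L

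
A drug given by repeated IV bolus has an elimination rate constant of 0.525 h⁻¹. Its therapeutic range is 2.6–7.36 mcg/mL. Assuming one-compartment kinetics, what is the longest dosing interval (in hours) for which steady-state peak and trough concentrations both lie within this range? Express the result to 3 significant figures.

Between IV bolus doses, concentration decays as C = C₀·e^(−kτ), so C_peak/C_trough = e^(kτ).
τ_max = ln(C_peak/C_trough) / k = ln(7.36/2.6) / 0.5250 = 1.041 / 0.5250 = 1.983 h

1.98 h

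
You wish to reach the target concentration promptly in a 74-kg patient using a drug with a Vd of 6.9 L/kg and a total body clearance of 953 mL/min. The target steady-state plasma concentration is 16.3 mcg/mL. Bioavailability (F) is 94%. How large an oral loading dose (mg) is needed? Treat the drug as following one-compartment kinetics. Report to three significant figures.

Vd(total) = 74 kg × 6.9 L/kg = 510.6 L
The loading dose fills Vd to the target concentration.
LD = Vd × C / F = 510.6 × 16.30 / 0.94 = 8854 mg

8850 mg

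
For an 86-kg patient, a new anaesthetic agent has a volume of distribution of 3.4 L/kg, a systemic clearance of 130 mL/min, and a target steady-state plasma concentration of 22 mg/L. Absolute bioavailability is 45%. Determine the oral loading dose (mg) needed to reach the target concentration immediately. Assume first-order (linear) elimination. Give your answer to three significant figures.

14300 mg

Vd = 3.4 L/kg × 86 kg = 292.4 L
The loading dose fills Vd to the target concentration.
LD = Vd × C / F = 292.4 × 22.00 / 0.45 = 14300 mg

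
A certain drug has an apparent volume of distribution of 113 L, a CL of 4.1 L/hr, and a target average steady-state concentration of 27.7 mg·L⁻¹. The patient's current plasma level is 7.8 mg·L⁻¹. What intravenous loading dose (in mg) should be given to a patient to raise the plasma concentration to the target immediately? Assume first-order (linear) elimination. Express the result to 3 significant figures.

2250 mg

The loading dose fills Vd to the target concentration; clearance is irrelevant here.
Concentration deficit ΔC = 27.7 − 7.8 = 19.90 mg/L
LD = Vd × ΔC = 113.0 × 19.90 = 2249 mg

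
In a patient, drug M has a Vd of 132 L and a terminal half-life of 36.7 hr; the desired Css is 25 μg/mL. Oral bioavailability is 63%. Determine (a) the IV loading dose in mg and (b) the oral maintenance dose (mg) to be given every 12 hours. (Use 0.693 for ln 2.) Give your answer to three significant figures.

(a) 3300 mg; (b) 1190 mg

LD = Vd × C = 132.0 × 25 = 3300 mg
CL = 0.693 × Vd / t½ = 0.693 × 132.0 / 36.7 = 2.493 L/h
D = CL × Css × τ / F = 2.493 × 25 × 12 / 0.63 = 1187 mg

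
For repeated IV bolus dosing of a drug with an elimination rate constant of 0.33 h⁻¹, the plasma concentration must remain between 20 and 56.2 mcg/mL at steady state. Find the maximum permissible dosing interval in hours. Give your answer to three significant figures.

Between IV bolus doses, concentration decays as C = C₀·e^(−kτ), so C_peak/C_trough = e^(kτ).
τ_max = ln(C_peak/C_trough) / k = ln(56.2/20) / 0.3300 = 1.033 / 0.3300 = 3.130 h

3.13 h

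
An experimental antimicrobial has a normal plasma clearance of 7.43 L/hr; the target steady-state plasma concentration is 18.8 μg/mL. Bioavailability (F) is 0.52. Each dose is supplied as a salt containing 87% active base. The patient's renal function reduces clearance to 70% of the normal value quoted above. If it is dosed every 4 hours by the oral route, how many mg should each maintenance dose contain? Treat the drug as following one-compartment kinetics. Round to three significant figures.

865 mg

Patient clearance = 0.7 × 7.430 = 5.201 L/h
D = CL × Css × τ / F / S = 5.201 × 18.8 × 4 / 0.52 / 0.87 = 864.5 mg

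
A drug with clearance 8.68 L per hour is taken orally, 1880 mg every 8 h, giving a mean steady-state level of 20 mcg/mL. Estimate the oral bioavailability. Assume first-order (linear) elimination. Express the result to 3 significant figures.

0.739

F·D/τ = CL·Css at steady state → F = CL·Css·τ / D.
F = 8.68 × 20 × 8 / 1880 = 0.739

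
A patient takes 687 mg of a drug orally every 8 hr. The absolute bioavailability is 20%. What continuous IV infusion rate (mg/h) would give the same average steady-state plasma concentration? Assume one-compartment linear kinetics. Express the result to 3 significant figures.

Equivalent systemic input: infusion rate = F·D/τ.
Rate = 0.2 × 687 / 8 = 17.18 mg/h

17.2 mg/h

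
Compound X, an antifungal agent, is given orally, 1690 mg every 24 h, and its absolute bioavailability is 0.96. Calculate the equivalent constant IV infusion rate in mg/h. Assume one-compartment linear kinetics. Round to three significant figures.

67.6 mg/h

Equivalent systemic input: infusion rate = F·D/τ.
Rate = 0.96 × 1690 / 24 = 67.60 mg/h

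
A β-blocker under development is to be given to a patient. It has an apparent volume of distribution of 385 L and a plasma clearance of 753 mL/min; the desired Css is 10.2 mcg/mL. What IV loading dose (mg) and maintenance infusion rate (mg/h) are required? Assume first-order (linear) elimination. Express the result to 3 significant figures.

LD = Vd · C_target = 385.0 × 10.2 = 3927 mg
CL = 753 mL/min × 60/1000 = 45.18 L/h
Maintenance: replace elimination → rate = CL × Css = 45.18 × 10.2 = 460.8 mg/h

(a) 3930 mg; (b) 461 mg/h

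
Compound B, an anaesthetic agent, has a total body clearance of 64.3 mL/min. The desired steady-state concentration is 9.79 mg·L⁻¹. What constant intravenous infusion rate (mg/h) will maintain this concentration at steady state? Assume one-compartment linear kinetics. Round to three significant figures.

CL = 64.3 mL/min × 60/1000 = 3.858 L/h
R₀ = 3.858 × 9.79 = 37.77 mg/h

37.8 mg/h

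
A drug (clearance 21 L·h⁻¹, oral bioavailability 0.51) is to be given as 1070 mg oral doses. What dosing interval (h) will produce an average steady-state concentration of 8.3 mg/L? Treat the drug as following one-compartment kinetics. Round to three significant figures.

F·D/τ = CL·Css → τ = F·D / (CL·Css).
τ = 0.51 × 1070 / (21 × 8.3) = 3.131 h

3.13 h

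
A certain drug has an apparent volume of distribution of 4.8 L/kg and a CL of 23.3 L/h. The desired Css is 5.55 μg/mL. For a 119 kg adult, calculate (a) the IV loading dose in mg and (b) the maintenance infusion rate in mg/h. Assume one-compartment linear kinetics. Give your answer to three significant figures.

(a) 3170 mg; (b) 129 mg/h

Vd = 4.8 L/kg × 119 kg = 571.2 L
Loading: fill Vd to C_target → 571.2 L × 5.55 mg/L = 3170 mg
Infusion rate = 23.30 L/h × 5.55 mg/L = 129.3 mg/h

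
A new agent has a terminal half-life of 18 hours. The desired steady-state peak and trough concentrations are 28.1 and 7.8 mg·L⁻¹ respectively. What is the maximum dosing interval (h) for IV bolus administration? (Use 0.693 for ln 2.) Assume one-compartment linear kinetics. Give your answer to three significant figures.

33.3 h

k = 0.693 / t½ = 0.693 / 18 = 0.03850 h⁻¹
Between IV bolus doses, concentration decays as C = C₀·e^(−kτ), so C_peak/C_trough = e^(kτ).
τ_max = ln(C_peak/C_trough) / k = ln(28.1/7.8) / 0.03850 = 1.282 / 0.03850 = 33.30 h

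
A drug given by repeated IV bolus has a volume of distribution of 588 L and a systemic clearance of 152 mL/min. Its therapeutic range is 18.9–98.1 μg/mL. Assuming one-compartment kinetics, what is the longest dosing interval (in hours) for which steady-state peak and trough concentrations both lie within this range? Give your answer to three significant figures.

CL = 152 mL/min × 60/1000 = 9.120 L/h
k = CL / Vd = 9.120 / 588.0 = 0.01551 h⁻¹
Between IV bolus doses, concentration decays as C = C₀·e^(−kτ), so C_peak/C_trough = e^(kτ).
τ_max = ln(C_peak/C_trough) / k = ln(98.1/18.9) / 0.01551 = 1.647 / 0.01551 = 106.2 h

106 h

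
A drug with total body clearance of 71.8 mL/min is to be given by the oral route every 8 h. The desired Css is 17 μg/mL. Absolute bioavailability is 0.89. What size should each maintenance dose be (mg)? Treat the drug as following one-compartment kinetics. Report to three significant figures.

658 mg

CL = 71.8 mL/min = 71.8 × 0.06 = 4.308 L/h
D = CL × Css × τ / F = 4.308 × 17 × 8 / 0.89 = 658.3 mg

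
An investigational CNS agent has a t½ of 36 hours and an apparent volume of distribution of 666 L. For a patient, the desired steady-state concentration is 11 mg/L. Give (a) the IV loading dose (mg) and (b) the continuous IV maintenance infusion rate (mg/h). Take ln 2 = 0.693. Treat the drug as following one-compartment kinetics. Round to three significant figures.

(a) 7330 mg; (b) 141 mg/h

LD = Vd × C = 666.0 × 11 = 7326 mg
CL = 0.693 × Vd / t½ = 0.693 × 666.0 / 36 = 12.82 L/h
Infusion rate = CL × Css = 12.82 × 11 = 141.0 mg/h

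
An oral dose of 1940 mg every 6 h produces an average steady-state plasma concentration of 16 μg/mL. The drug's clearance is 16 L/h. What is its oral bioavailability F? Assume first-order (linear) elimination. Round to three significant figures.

F·D/τ = CL·Css at steady state → F = CL·Css·τ / D.
F = 16 × 16 × 6 / 1940 = 0.792

0.792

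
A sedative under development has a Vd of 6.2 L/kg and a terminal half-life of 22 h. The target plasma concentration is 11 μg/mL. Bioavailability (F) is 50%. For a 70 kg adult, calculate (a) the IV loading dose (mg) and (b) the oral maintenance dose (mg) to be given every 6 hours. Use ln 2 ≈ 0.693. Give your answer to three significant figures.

(a) 4770 mg; (b) 1800 mg

Vd(total) = 70 kg × 6.2 L/kg = 434.0 L
LD = Vd × C = 434.0 × 11 = 4774 mg
CL = 0.693 × Vd / t½ = 0.693 × 434.0 / 22 = 13.67 L/h
D = CL × Css × τ / F = 13.67 × 11 × 6 / 0.5 = 1804 mg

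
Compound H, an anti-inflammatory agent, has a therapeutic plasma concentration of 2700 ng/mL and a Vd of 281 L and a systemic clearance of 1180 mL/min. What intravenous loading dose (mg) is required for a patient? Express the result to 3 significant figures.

759 mg

C = 2700 ng/mL = 2.700 mg/L
The loading dose fills Vd to the target concentration; clearance is irrelevant here.
LD = Vd × C = 281.0 × 2.700 = 758.7 mg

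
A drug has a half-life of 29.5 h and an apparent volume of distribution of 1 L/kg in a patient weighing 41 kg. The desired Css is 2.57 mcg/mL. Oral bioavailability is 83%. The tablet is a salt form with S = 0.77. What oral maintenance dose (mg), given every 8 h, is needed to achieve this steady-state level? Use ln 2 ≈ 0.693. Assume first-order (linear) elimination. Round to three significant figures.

31.0 mg

Total Vd = 1 × 41 = 41.00 L
CL = ln 2 · Vd / t½ = 0.693 × 41.00 / 29.5 = 0.9632 L/h
D = CL × Css × τ / F / S = 0.9632 × 2.57 × 8 / 0.83 / 0.77 = 30.99 mg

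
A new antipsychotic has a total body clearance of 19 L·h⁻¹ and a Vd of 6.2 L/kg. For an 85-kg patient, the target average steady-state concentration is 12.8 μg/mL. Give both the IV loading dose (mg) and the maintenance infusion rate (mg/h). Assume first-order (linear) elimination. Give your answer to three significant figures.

Vd(total) = 85 kg × 6.2 L/kg = 527.0 L
LD = Vd · C_target = 527.0 × 12.8 = 6746 mg
Infusion rate = 19.00 L/h × 12.8 mg/L = 243.2 mg/h

(a) 6750 mg; (b) 243 mg/h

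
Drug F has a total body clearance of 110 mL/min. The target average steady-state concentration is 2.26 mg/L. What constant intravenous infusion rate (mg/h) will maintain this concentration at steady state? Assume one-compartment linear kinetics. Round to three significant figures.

Convert clearance: 110 mL/min × 60 min/h ÷ 1000 mL/L = 6.600 L/h
R₀ = 6.600 × 2.26 = 14.92 mg/h

14.9 mg/h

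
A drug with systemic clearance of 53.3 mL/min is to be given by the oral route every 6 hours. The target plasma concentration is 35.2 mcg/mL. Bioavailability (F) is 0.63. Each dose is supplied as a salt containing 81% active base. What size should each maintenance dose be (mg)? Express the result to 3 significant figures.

Convert clearance: 53.3 mL/min × 60 min/h ÷ 1000 mL/L = 3.198 L/h
D = CL × Css × τ / F / S = 3.198 × 35.2 × 6 / 0.63 / 0.81 = 1324 mg

1320 mg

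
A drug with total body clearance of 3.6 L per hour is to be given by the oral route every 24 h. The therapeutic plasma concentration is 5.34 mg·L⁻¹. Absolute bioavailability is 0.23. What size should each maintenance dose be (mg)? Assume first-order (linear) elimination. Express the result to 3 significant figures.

D = CL × Css × τ / F = 3.600 × 5.34 × 24 / 0.23 = 2006 mg

2010 mg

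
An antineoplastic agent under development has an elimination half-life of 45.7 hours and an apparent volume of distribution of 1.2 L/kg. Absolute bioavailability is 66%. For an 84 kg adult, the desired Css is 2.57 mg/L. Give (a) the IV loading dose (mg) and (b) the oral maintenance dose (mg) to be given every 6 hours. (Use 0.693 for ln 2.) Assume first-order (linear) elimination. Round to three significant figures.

(a) 259 mg; (b) 35.7 mg

Total Vd = 1.2 × 84 = 100.8 L
LD = Vd × C = 100.8 × 2.57 = 259.1 mg
CL = 0.693 × Vd / t½ = 0.693 × 100.8 / 45.7 = 1.529 L/h
D = CL × Css × τ / F = 1.529 × 2.57 × 6 / 0.66 = 35.72 mg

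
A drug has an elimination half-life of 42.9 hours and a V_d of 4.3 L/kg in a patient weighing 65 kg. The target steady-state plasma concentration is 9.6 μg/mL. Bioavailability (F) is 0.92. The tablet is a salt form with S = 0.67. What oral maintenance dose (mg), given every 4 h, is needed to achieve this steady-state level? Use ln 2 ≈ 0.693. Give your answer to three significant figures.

Total Vd = 4.3 × 65 = 279.5 L
k = 0.693/42.9 = 0.01615 h⁻¹, so CL = k·Vd = 0.01615 × 279.5 = 4.514 L/h
D = CL × Css × τ / F / S = 4.514 × 9.6 × 4 / 0.92 / 0.67 = 281.2 mg

281 mg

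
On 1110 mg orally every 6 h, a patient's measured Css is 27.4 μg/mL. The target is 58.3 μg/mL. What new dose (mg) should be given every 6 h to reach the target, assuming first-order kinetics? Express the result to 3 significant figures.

2360 mg

With linear kinetics, Css is proportional to dose rate (D/τ) at fixed clearance.
D₂ = D₁ × (Css,target / Css,current) = 1110 × 58.3/27.4 = 2362 mg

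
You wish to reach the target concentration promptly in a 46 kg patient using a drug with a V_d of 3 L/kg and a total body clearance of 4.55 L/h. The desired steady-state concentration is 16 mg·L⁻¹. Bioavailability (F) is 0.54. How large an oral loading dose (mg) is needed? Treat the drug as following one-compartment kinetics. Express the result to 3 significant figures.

Vd(total) = 46 kg × 3 L/kg = 138.0 L
LD = Vd × C / F = 138.0 × 16.00 / 0.54 = 4089 mg

4090 mg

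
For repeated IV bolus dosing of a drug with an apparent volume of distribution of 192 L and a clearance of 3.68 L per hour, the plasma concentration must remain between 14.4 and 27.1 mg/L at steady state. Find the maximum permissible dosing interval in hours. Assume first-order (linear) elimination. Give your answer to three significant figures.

33.0 h

k = CL / Vd = 3.680 / 192.0 = 0.01917 h⁻¹
Between IV bolus doses, concentration decays as C = C₀·e^(−kτ), so C_peak/C_trough = e^(kτ).
τ_max = ln(C_peak/C_trough) / k = ln(27.1/14.4) / 0.01917 = 0.6323 / 0.01917 = 32.98 h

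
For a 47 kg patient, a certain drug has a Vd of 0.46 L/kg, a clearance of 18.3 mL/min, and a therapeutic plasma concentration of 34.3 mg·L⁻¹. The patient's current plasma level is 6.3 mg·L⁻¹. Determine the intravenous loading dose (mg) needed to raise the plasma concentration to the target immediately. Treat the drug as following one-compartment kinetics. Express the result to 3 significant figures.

Vd = 0.46 L/kg × 47 kg = 21.62 L
The loading dose fills Vd to the target concentration.
Concentration deficit ΔC = 34.3 − 6.3 = 28.00 mg/L
LD = Vd × ΔC = 21.62 × 28.00 = 605.4 mg

605 mg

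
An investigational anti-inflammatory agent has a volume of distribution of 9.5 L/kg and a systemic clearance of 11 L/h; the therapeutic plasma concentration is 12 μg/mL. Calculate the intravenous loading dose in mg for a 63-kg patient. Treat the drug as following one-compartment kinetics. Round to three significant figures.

7180 mg

Total Vd = 9.5 × 63 = 598.5 L
LD = Vd × C = 598.5 × 12.00 = 7182 mg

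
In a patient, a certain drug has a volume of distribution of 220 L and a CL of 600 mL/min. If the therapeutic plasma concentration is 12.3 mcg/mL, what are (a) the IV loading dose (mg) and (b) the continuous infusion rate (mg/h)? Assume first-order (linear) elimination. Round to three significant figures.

Loading: fill Vd to C_target → 220.0 L × 12.3 mg/L = 2706 mg
Convert clearance: 600 mL/min × 60 min/h ÷ 1000 mL/L = 36.00 L/h
Infusion rate = 36.00 L/h × 12.3 mg/L = 442.8 mg/h

(a) 2710 mg; (b) 443 mg/h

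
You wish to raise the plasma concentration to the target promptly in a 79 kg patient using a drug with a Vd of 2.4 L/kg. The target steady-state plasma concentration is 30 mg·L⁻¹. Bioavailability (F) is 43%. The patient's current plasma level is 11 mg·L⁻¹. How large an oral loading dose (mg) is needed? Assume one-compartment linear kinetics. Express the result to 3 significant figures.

8380 mg

Vd(total) = 79 kg × 2.4 L/kg = 189.6 L
The loading dose fills Vd to the target concentration.
Concentration deficit ΔC = 30 − 11 = 19.00 mg/L
LD = Vd × ΔC / F = 189.6 × 19.00 / 0.43 = 8378 mg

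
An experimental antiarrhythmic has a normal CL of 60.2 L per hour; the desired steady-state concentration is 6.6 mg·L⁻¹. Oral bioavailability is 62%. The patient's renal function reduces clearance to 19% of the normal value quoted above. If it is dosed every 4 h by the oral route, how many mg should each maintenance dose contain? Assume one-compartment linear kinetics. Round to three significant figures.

487 mg

Patient clearance = 0.19 × 60.20 = 11.44 L/h
D = CL × Css × τ / F = 11.44 × 6.6 × 4 / 0.62 = 487.1 mg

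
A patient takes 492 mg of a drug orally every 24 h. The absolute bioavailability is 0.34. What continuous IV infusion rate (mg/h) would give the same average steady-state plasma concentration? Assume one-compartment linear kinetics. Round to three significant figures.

6.97 mg/h

Equivalent systemic input: infusion rate = F·D/τ.
Rate = 0.34 × 492 / 24 = 6.970 mg/h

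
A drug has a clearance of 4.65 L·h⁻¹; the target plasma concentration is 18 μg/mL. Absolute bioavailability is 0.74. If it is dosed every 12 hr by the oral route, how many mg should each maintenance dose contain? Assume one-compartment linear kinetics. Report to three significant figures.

1360 mg

D = CL × Css × τ / F = 4.650 × 18 × 12 / 0.74 = 1357 mg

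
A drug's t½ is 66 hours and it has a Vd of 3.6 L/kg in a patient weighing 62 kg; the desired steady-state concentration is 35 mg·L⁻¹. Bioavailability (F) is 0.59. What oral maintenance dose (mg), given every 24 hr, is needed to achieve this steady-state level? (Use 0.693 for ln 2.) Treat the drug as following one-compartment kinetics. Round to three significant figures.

3340 mg

Vd(total) = 62 kg × 3.6 L/kg = 223.2 L
CL = 0.693 × Vd / t½ = 0.693 × 223.2 / 66 = 2.344 L/h
D = CL × Css × τ / F = 2.344 × 35 × 24 / 0.59 = 3337 mg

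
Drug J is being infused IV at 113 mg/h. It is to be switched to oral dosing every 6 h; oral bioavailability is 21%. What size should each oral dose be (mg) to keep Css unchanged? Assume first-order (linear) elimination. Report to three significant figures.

3230 mg

To maintain the same Css, the systemic dosing rate must be unchanged: F·D/τ = infusion rate.
D = rate × τ / F = 113 × 6 / 0.21 = 3229 mg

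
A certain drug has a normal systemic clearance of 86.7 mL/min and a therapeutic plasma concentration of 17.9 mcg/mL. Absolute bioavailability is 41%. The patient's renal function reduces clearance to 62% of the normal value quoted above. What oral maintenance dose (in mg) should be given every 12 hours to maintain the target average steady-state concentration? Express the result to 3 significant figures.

Convert clearance: 86.7 mL/min × 60 min/h ÷ 1000 mL/L = 5.202 L/h
Patient clearance = 0.62 × 5.202 = 3.225 L/h
D = CL × Css × τ / F = 3.225 × 17.9 × 12 / 0.41 = 1690 mg

1690 mg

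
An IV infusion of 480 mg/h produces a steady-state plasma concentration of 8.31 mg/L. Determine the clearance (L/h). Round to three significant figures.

At steady state, infusion rate = CL × Css, so CL = rate / Css.
CL = 480 / 8.31 = 57.76 L/h

57.8 L/h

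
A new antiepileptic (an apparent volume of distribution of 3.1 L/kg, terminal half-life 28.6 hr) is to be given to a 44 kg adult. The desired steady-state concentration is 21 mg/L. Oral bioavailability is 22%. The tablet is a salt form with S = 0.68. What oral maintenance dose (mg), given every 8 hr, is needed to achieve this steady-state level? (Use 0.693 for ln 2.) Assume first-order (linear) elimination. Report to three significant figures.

3710 mg

Vd = 3.1 L/kg × 44 kg = 136.4 L
CL = 0.693 × Vd / t½ = 0.693 × 136.4 / 28.6 = 3.305 L/h
D = CL × Css × τ / F / S = 3.305 × 21 × 8 / 0.22 / 0.68 = 3711 mg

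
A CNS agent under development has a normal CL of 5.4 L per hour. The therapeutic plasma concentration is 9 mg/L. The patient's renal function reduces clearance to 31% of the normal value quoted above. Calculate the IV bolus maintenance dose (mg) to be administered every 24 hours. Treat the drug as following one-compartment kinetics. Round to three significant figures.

362 mg

Patient clearance = 0.31 × 5.400 = 1.674 L/h
At steady state, dose per interval replaces the amount cleared in that interval: D/τ = CL·Css.
D = CL × Css × τ = 1.674 × 9 × 24 = 361.6 mg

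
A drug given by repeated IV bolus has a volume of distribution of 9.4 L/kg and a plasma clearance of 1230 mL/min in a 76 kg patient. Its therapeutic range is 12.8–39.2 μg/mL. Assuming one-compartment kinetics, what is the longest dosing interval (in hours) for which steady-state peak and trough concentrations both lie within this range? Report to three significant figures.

10.8 h

Vd = 9.4 L/kg × 76 kg = 714.4 L
CL = 1230 mL/min = 1230 × 0.06 = 73.80 L/h
k = CL / Vd = 73.80 / 714.4 = 0.1033 h⁻¹
Between IV bolus doses, concentration decays as C = C₀·e^(−kτ), so C_peak/C_trough = e^(kτ).
τ_max = ln(C_peak/C_trough) / k = ln(39.2/12.8) / 0.1033 = 1.119 / 0.1033 = 10.83 h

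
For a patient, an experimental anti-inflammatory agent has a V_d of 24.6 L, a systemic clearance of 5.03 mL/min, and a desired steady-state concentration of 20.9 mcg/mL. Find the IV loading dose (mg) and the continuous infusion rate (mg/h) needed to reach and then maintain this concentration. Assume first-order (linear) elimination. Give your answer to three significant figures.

LD = Vd · C_target = 24.60 × 20.9 = 514.1 mg
CL = 5.03 mL/min × 60/1000 = 0.3018 L/h
Maintenance infusion rate = CL × Css = 0.3018 × 20.9 = 6.308 mg/h

(a) 514 mg; (b) 6.31 mg/h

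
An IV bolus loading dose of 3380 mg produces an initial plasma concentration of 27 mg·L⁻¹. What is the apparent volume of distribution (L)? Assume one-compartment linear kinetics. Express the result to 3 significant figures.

125 L

Immediately after an IV bolus, C₀ = Dose / Vd, so Vd = Dose / C₀.
Vd = 3380 / 27 = 125.2 L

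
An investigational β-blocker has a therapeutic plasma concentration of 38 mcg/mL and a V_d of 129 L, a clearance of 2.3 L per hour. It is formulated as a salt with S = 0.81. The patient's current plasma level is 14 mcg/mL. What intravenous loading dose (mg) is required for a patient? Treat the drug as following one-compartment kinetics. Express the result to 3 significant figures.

Concentration deficit ΔC = 38 − 14 = 24.00 mg/L
LD = Vd × ΔC / S = 129.0 × 24.00 / 0.81 = 3822 mg

3820 mg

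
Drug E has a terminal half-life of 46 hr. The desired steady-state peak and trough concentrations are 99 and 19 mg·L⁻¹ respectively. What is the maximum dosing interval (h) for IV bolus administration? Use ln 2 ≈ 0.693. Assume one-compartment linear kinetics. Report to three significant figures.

110 h

k = 0.693 / t½ = 0.693 / 46 = 0.01507 h⁻¹
Between IV bolus doses, concentration decays as C = C₀·e^(−kτ), so C_peak/C_trough = e^(kτ).
τ_max = ln(C_peak/C_trough) / k = ln(99/19) / 0.01507 = 1.651 / 0.01507 = 109.6 h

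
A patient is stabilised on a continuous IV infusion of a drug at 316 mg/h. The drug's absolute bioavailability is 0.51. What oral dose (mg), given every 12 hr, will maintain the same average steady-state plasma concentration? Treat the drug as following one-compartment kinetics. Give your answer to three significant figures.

7440 mg

To maintain the same Css, the systemic dosing rate must be unchanged: F·D/τ = infusion rate.
D = rate × τ / F = 316 × 12 / 0.51 = 7435 mg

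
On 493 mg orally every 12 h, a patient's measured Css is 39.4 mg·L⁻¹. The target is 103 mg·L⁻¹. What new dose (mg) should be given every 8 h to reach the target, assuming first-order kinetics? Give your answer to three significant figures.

With linear kinetics, Css is proportional to dose rate (D/τ) at fixed clearance.
D₂ = D₁ × (Css,target / Css,current) × (τ₂/τ₁) = 493 × (103/39.4) × (8/12) = 859.2 mg

859 mg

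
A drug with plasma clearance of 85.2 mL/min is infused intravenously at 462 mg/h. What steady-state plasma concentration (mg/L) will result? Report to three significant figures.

90.4 mg/L

CL = 85.2 mL/min × 60/1000 = 5.112 L/h
Css = rate / CL = 462 / 5.112 = 90.38 mg/L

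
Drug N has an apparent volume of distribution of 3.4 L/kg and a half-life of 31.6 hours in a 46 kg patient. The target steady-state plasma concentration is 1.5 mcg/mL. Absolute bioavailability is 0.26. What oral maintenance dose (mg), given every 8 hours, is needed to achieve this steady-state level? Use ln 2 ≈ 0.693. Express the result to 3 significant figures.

158 mg

Total Vd = 3.4 × 46 = 156.4 L
CL = 0.693 × Vd / t½ = 0.693 × 156.4 / 31.6 = 3.430 L/h
D = CL × Css × τ / F = 3.430 × 1.5 × 8 / 0.26 = 158.3 mg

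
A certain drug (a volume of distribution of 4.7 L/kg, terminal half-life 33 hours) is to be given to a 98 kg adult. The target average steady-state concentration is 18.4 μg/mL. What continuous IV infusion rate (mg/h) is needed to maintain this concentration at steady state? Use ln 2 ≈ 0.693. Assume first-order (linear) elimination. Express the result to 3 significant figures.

178 mg/h

Vd = 4.7 L/kg × 98 kg = 460.6 L
k = 0.693/33 = 0.02100 h⁻¹, so CL = k·Vd = 0.02100 × 460.6 = 9.673 L/h
Infusion rate = CL × Css = 9.673 × 18.4 = 178.0 mg/h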